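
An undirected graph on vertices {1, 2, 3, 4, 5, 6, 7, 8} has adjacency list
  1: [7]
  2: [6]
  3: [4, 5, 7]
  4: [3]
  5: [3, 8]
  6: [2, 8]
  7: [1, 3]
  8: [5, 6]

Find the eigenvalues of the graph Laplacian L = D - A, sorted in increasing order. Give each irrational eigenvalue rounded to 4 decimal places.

[0, 0.1864, 0.5858, 1, 2, 2.4707, 3.4142, 4.3429]

Reading degrees in the order [1, 2, 3, 4, 5, 6, 7, 8] gives [1, 1, 3, 1, 2, 2, 2, 2]; set D = diag(1, 1, 3, 1, 2, 2, 2, 2) and form L = D - A. L is symmetric positive semidefinite, so every eigenvalue is real and nonnegative. The single zero eigenvalue shows the graph is connected. The eigenvalues sum to 14, which equals trace(L) = 2|E|. There is one zero in the spectrum, matching the 1 component.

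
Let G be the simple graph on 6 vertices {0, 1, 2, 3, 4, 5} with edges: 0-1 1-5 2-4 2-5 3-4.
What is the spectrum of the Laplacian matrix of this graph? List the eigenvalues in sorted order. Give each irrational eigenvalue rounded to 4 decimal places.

Each diagonal entry of L is the vertex degree and each off-diagonal entry is -1 where an edge is present, 0 otherwise; in the order [0, 1, 2, 3, 4, 5] the diagonal is [1, 2, 2, 1, 2, 2]. L is symmetric positive semidefinite, so every eigenvalue is real and nonnegative. The single zero eigenvalue shows the graph is connected. The eigenvalues sum to 10, which equals trace(L) = 2|E|.

[0, 0.2679, 1, 2, 3, 3.7321]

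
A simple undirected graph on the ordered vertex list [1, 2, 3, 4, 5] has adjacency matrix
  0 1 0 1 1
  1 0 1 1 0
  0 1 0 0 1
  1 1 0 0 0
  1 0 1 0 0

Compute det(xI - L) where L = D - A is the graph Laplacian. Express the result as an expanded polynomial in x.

x^5 - 12x^4 + 51x^3 - 90x^2 + 55x

With the vertex order [1, 2, 3, 4, 5], the degrees are [3, 3, 2, 2, 2], giving D = diag(3, 3, 2, 2, 2) and L = D - A. Computing det(xI - L) by cofactor expansion (or equivalently via sum-over-permutations) gives x^5 - 12x^4 + 51x^3 - 90x^2 + 55x. The constant term is 0 because L is singular (the all-ones vector lies in its kernel). The largest eigenvalue, 4.6180, is at most the vertex count 5.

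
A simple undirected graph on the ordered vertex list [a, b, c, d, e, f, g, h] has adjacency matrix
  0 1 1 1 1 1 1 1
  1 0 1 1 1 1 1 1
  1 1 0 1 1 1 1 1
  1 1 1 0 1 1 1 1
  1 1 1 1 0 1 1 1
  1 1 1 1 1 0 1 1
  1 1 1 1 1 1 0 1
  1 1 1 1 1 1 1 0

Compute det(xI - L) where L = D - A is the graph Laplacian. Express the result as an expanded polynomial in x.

x^8 - 56x^7 + 1344x^6 - 17920x^5 + 143360x^4 - 688128x^3 + 1835008x^2 - 2097152x

Each diagonal entry of L is the vertex degree and each off-diagonal entry is -1 where an edge is present, 0 otherwise; in the order [a, b, c, d, e, f, g, h] the diagonal is [7, 7, 7, 7, 7, 7, 7, 7]. The eigenvalues of L are [0, 8, 8, 8, 8, 8, 8, 8]; the characteristic polynomial is the product of (x - lambda_i), which multiplies out to x^8 - 56x^7 + 1344x^6 - 17920x^5 + 143360x^4 - 688128x^3 + 1835008x^2 - 2097152x. The constant term is 0 because L is singular (the all-ones vector lies in its kernel). By the matrix-tree theorem the graph has (1/8) * product of the nonzero eigenvalues = 262144 spanning trees. The largest eigenvalue, 8, is at most the vertex count 8.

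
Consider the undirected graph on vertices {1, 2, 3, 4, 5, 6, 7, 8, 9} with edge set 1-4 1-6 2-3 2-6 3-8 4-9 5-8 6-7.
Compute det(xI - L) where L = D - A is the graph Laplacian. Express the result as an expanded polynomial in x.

With the vertex order [1, 2, 3, 4, 5, 6, 7, 8, 9], the degrees are [2, 2, 2, 2, 1, 3, 1, 2, 1], giving D = diag(2, 2, 2, 2, 1, 3, 1, 2, 1) and L = D - A. Computing det(xI - L) by cofactor expansion (or equivalently via sum-over-permutations) gives x^9 - 16x^8 + 104x^7 - 354x^6 + 678x^5 - 730x^4 + 416x^3 - 108x^2 + 9x. The constant term is 0 because L is singular (the all-ones vector lies in its kernel). There is one zero in the spectrum, matching the 1 component.

x^9 - 16x^8 + 104x^7 - 354x^6 + 678x^5 - 730x^4 + 416x^3 - 108x^2 + 9x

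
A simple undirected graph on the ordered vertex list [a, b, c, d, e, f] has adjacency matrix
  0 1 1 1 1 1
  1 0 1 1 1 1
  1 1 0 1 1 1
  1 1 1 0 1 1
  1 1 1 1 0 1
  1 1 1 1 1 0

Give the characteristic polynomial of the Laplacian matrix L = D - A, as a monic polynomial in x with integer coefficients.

Each diagonal entry of L is the vertex degree and each off-diagonal entry is -1 where an edge is present, 0 otherwise; in the order [a, b, c, d, e, f] the diagonal is [5, 5, 5, 5, 5, 5]. Computing det(xI - L) by cofactor expansion (or equivalently via sum-over-permutations) gives x^6 - 30x^5 + 360x^4 - 2160x^3 + 6480x^2 - 7776x. Since p(0) = det(-L) = 0, x divides p(x). There is one zero in the spectrum, matching the 1 component.

x^6 - 30x^5 + 360x^4 - 2160x^3 + 6480x^2 - 7776x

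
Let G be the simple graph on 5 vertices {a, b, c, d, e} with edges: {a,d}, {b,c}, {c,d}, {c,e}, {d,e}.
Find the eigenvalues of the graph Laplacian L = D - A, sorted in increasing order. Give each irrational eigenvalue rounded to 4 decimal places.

[0, 0.6972, 1.3820, 3.6180, 4.3028]

Reading degrees in the order [a, b, c, d, e] gives [1, 1, 3, 3, 2]; set D = diag(1, 1, 3, 3, 2) and form L = D - A. Diagonalising L (or applying a numerical eigensolver to the 5x5 matrix) gives the spectrum above. The single zero eigenvalue shows the graph is connected. The eigenvalues sum to 10, which equals trace(L) = 2|E|. By the matrix-tree theorem the graph has (1/5) * product of the nonzero eigenvalues = 3 spanning trees.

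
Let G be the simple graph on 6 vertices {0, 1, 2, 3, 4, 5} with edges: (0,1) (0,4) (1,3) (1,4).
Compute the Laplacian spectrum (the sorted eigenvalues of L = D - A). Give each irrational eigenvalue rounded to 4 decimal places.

[0, 0, 0, 1, 3, 4]

Each diagonal entry of L is the vertex degree and each off-diagonal entry is -1 where an edge is present, 0 otherwise; in the order [0, 1, 2, 3, 4, 5] the diagonal is [2, 3, 0, 1, 2, 0]. The multiplicity of 0 as a Laplacian eigenvalue equals the number of connected components. The 3 zero eigenvalues correspond to the 3 connected components. The eigenvalues sum to 8, which equals trace(L) = 2|E|.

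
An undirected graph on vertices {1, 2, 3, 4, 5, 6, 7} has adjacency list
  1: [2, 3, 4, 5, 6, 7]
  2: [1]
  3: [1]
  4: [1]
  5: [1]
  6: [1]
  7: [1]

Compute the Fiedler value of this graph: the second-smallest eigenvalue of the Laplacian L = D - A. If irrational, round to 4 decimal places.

1

Reading degrees in the order [1, 2, 3, 4, 5, 6, 7] gives [6, 1, 1, 1, 1, 1, 1]; set D = diag(6, 1, 1, 1, 1, 1, 1) and form L = D - A. Computing the eigenvalues of L and sorting gives [0, 1, 1, 1, 1, 1, 7]. The Fiedler value lambda_2 = 1 is strictly positive, so the graph is connected. The eigenvalues sum to 12, which equals trace(L) = 2|E|. There is one zero in the spectrum, matching the 1 component.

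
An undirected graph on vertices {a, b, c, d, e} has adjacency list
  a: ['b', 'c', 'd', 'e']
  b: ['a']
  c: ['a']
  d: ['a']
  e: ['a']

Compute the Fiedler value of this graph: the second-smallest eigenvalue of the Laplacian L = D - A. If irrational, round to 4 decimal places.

Reading degrees in the order [a, b, c, d, e] gives [4, 1, 1, 1, 1]; set D = diag(4, 1, 1, 1, 1) and form L = D - A. The sorted Laplacian eigenvalues are [0, 1, 1, 1, 5]; the algebraic connectivity is the second entry, 1. By the matrix-tree theorem the graph has (1/5) * product of the nonzero eigenvalues = 1 spanning tree.

1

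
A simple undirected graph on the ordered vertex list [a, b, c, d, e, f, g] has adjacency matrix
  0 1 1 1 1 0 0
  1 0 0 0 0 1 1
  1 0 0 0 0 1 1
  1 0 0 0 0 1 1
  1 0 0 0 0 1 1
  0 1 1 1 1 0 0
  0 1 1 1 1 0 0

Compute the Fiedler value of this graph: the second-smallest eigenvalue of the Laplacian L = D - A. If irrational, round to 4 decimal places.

Reading degrees in the order [a, b, c, d, e, f, g] gives [4, 3, 3, 3, 3, 4, 4]; set D = diag(4, 3, 3, 3, 3, 4, 4) and form L = D - A. The sorted Laplacian eigenvalues are [0, 3, 3, 3, 4, 4, 7]; the algebraic connectivity is the second entry, 3. The eigenvalues sum to 24, which equals trace(L) = 2|E|.

3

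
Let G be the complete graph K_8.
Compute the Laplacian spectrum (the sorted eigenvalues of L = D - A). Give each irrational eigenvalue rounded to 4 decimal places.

The graph has 8 vertices and degree multiset [7, 7, 7, 7, 7, 7, 7, 7]; D is the diagonal matrix of degrees and L = D - A. L is symmetric positive semidefinite, so every eigenvalue is real and nonnegative. There is one zero in the spectrum, matching the 1 component.

[0, 8, 8, 8, 8, 8, 8, 8]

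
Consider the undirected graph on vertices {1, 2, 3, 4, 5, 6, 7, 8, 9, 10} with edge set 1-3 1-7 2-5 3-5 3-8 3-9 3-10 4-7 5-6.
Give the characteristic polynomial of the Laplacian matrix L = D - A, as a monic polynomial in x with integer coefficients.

Each diagonal entry of L is the vertex degree and each off-diagonal entry is -1 where an edge is present, 0 otherwise; in the order [1, 2, 3, 4, 5, 6, 7, 8, 9, 10] the diagonal is [2, 1, 5, 1, 3, 1, 2, 1, 1, 1]. L has integer entries, so p(x) = det(xI - L) has integer coefficients. Expanding the determinant yields x^10 - 18x^9 + 129x^8 - 484x^7 + 1049x^6 - 1366x^5 + 1069x^4 - 482x^3 + 112x^2 - 10x. The constant term is 0 because L is singular (the all-ones vector lies in its kernel). The eigenvalues sum to 18, which equals trace(L) = 2|E|. There is one zero in the spectrum, matching the 1 component.

x^10 - 18x^9 + 129x^8 - 484x^7 + 1049x^6 - 1366x^5 + 1069x^4 - 482x^3 + 112x^2 - 10x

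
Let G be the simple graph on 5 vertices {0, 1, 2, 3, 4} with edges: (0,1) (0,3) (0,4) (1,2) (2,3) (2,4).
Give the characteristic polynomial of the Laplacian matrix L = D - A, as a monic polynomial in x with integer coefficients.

With the vertex order [0, 1, 2, 3, 4], the degrees are [3, 2, 3, 2, 2], giving D = diag(3, 2, 3, 2, 2) and L = D - A. The eigenvalues of L are [0, 2, 2, 3, 5]; the characteristic polynomial is the product of (x - lambda_i), which multiplies out to x^5 - 12x^4 + 51x^3 - 92x^2 + 60x. The coefficient of x^4 equals -trace(L) = -12, matching the sum of degrees. The eigenvalues sum to 12, which equals trace(L) = 2|E|.

x^5 - 12x^4 + 51x^3 - 92x^2 + 60x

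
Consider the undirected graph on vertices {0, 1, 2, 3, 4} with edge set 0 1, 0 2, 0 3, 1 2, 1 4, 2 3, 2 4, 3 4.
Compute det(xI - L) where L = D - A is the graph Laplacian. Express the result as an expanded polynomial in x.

Reading degrees in the order [0, 1, 2, 3, 4] gives [3, 3, 4, 3, 3]; set D = diag(3, 3, 4, 3, 3) and form L = D - A. The eigenvalues of L are [0, 3, 3, 5, 5]; the characteristic polynomial is the product of (x - lambda_i), which multiplies out to x^5 - 16x^4 + 94x^3 - 240x^2 + 225x. The constant term is 0 because L is singular (the all-ones vector lies in its kernel).

x^5 - 16x^4 + 94x^3 - 240x^2 + 225x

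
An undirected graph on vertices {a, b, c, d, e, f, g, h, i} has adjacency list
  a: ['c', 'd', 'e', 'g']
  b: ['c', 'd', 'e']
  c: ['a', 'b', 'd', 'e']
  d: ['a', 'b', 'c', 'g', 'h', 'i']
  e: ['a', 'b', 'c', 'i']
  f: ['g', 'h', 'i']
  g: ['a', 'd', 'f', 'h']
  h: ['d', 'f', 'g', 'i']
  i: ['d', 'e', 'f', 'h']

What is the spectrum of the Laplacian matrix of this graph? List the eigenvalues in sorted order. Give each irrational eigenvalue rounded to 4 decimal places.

[0, 1.4036, 3.1235, 3.6742, 4.1692, 4.8575, 5.4599, 5.8257, 7.4865]

With the vertex order [a, b, c, d, e, f, g, h, i], the degrees are [4, 3, 4, 6, 4, 3, 4, 4, 4], giving D = diag(4, 3, 4, 6, 4, 3, 4, 4, 4) and L = D - A. The multiplicity of 0 as a Laplacian eigenvalue equals the number of connected components. The eigenvalues sum to 36, which equals trace(L) = 2|E|. By the matrix-tree theorem the graph has (1/9) * product of the nonzero eigenvalues = 8631 spanning trees.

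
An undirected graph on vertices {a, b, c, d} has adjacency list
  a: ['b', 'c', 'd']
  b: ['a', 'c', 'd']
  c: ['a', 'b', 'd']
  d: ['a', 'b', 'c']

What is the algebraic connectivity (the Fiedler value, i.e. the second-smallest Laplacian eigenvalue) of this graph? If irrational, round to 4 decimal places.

4

With the vertex order [a, b, c, d], the degrees are [3, 3, 3, 3], giving D = diag(3, 3, 3, 3) and L = D - A. The sorted Laplacian eigenvalues are [0, 4, 4, 4]; the algebraic connectivity is the second entry, 4. There is one zero in the spectrum, matching the 1 component.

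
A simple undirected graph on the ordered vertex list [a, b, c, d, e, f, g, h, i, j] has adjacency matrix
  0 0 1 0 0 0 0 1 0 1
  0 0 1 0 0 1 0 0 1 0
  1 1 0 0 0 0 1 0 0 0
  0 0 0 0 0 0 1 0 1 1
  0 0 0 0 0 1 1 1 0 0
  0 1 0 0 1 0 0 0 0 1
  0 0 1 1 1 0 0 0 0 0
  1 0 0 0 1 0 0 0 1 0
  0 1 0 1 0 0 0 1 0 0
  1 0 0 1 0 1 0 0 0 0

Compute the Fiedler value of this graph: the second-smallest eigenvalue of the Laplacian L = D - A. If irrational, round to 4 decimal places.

2

With the vertex order [a, b, c, d, e, f, g, h, i, j], the degrees are [3, 3, 3, 3, 3, 3, 3, 3, 3, 3], giving D = diag(3, 3, 3, 3, 3, 3, 3, 3, 3, 3) and L = D - A. The sorted Laplacian eigenvalues are [0, 2, 2, 2, 2, 2, 5, 5, 5, 5]; the algebraic connectivity is the second entry, 2.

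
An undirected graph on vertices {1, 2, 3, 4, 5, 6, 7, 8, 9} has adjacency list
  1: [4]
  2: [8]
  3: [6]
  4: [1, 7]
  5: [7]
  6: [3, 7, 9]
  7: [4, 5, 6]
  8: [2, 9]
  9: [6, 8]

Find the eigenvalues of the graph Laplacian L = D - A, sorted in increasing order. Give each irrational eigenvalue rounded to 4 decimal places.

[0, 0.1862, 0.4822, 0.7043, 1.4073, 2.1338, 2.8532, 3.5372, 4.6958]

Reading degrees in the order [1, 2, 3, 4, 5, 6, 7, 8, 9] gives [1, 1, 1, 2, 1, 3, 3, 2, 2]; set D = diag(1, 1, 1, 2, 1, 3, 3, 2, 2) and form L = D - A. Since every row of L sums to 0, the all-ones vector is in the kernel and 0 is an eigenvalue. By the matrix-tree theorem the graph has (1/9) * product of the nonzero eigenvalues = 1 spanning tree.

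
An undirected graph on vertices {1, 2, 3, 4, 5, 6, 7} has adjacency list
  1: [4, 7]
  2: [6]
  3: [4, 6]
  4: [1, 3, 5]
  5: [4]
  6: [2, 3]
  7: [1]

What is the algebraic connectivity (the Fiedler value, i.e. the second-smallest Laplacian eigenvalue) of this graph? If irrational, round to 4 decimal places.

Reading degrees in the order [1, 2, 3, 4, 5, 6, 7] gives [2, 1, 2, 3, 1, 2, 1]; set D = diag(2, 1, 2, 3, 1, 2, 1) and form L = D - A. The smallest Laplacian eigenvalue is always 0. The next one, lambda_2 = 0.2603, measures how hard the graph is to disconnect: larger values mean better connectivity. There is one zero in the spectrum, matching the 1 component.

0.2603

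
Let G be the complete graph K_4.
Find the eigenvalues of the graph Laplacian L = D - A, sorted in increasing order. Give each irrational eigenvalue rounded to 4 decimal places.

[0, 4, 4, 4]

The graph has 4 vertices and degree multiset [3, 3, 3, 3]; D is the diagonal matrix of degrees and L = D - A. The multiplicity of 0 as a Laplacian eigenvalue equals the number of connected components. The eigenvalues sum to 12, which equals trace(L) = 2|E|.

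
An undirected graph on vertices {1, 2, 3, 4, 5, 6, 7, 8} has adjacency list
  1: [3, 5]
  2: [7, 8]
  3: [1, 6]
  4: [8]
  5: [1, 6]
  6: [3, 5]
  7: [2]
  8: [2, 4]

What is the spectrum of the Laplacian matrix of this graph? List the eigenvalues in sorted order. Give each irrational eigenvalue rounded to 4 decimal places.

Each diagonal entry of L is the vertex degree and each off-diagonal entry is -1 where an edge is present, 0 otherwise; in the order [1, 2, 3, 4, 5, 6, 7, 8] the diagonal is [2, 2, 2, 1, 2, 2, 1, 2]. The multiplicity of 0 as a Laplacian eigenvalue equals the number of connected components. The 2 zero eigenvalues correspond to the 2 connected components. The eigenvalues sum to 14, which equals trace(L) = 2|E|.

[0, 0, 0.5858, 2, 2, 2, 3.4142, 4]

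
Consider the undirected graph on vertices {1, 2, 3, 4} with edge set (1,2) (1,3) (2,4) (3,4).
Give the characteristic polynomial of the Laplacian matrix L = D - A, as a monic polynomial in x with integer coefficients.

x^4 - 8x^3 + 20x^2 - 16x

Each diagonal entry of L is the vertex degree and each off-diagonal entry is -1 where an edge is present, 0 otherwise; in the order [1, 2, 3, 4] the diagonal is [2, 2, 2, 2]. Computing det(xI - L) by cofactor expansion (or equivalently via sum-over-permutations) gives x^4 - 8x^3 + 20x^2 - 16x. Since p(0) = det(-L) = 0, x divides p(x). The largest eigenvalue, 4, is at most the vertex count 4.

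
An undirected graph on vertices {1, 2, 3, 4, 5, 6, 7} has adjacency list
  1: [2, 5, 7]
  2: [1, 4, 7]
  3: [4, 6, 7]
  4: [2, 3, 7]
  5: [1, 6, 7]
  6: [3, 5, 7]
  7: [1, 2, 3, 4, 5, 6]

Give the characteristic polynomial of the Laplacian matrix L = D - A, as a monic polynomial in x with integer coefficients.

x^7 - 24x^6 + 231x^5 - 1140x^4 + 3036x^3 - 4128x^2 + 2240x

Reading degrees in the order [1, 2, 3, 4, 5, 6, 7] gives [3, 3, 3, 3, 3, 3, 6]; set D = diag(3, 3, 3, 3, 3, 3, 6) and form L = D - A. The eigenvalues of L are [0, 2, 2, 4, 4, 5, 7]; the characteristic polynomial is the product of (x - lambda_i), which multiplies out to x^7 - 24x^6 + 231x^5 - 1140x^4 + 3036x^3 - 4128x^2 + 2240x. The coefficient of x^6 equals -trace(L) = -24, matching the sum of degrees. There is one zero in the spectrum, matching the 1 component.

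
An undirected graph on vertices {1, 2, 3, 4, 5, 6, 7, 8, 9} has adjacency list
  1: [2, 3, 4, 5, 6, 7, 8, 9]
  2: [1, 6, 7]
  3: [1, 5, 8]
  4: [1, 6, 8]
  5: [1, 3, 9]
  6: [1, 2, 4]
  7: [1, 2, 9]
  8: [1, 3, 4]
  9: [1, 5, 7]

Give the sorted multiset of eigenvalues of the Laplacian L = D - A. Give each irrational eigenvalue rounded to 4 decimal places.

With the vertex order [1, 2, 3, 4, 5, 6, 7, 8, 9], the degrees are [8, 3, 3, 3, 3, 3, 3, 3, 3], giving D = diag(8, 3, 3, 3, 3, 3, 3, 3, 3) and L = D - A. Diagonalising L (or applying a numerical eigensolver to the 9x9 matrix) gives the spectrum above. The eigenvalues sum to 32, which equals trace(L) = 2|E|.

[0, 1.5858, 1.5858, 3, 3, 4.4142, 4.4142, 5, 9]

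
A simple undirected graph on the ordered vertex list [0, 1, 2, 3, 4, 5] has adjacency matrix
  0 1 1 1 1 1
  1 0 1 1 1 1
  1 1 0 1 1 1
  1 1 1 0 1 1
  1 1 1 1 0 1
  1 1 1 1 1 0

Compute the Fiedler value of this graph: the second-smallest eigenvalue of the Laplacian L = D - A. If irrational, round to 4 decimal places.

6

Each diagonal entry of L is the vertex degree and each off-diagonal entry is -1 where an edge is present, 0 otherwise; in the order [0, 1, 2, 3, 4, 5] the diagonal is [5, 5, 5, 5, 5, 5]. The sorted Laplacian eigenvalues are [0, 6, 6, 6, 6, 6]; the algebraic connectivity is the second entry, 6. There is one zero in the spectrum, matching the 1 component.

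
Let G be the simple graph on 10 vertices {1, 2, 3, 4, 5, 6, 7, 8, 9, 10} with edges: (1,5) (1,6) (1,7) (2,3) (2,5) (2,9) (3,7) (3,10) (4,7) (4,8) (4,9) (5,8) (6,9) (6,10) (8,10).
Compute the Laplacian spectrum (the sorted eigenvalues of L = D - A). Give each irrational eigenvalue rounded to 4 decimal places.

[0, 2, 2, 2, 2, 2, 5, 5, 5, 5]

With the vertex order [1, 2, 3, 4, 5, 6, 7, 8, 9, 10], the degrees are [3, 3, 3, 3, 3, 3, 3, 3, 3, 3], giving D = diag(3, 3, 3, 3, 3, 3, 3, 3, 3, 3) and L = D - A. Since every row of L sums to 0, the all-ones vector is in the kernel and 0 is an eigenvalue. The single zero eigenvalue shows the graph is connected.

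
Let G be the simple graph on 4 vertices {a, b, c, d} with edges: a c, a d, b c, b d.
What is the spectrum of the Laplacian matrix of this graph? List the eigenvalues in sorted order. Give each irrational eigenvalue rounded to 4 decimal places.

Reading degrees in the order [a, b, c, d] gives [2, 2, 2, 2]; set D = diag(2, 2, 2, 2) and form L = D - A. Diagonalising L (or applying a numerical eigensolver to the 4x4 matrix) gives the spectrum above. The single zero eigenvalue shows the graph is connected.

[0, 2, 2, 4]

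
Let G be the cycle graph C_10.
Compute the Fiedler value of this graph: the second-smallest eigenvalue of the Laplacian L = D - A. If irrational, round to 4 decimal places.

0.3820

The graph has 10 vertices and degree multiset [2, 2, 2, 2, 2, 2, 2, 2, 2, 2]; D is the diagonal matrix of degrees and L = D - A. Computing the eigenvalues of L and sorting gives [0, 0.3820, 0.3820, 1.3820, 1.3820, 2.6180, 2.6180, 3.6180, 3.6180, 4]. The Fiedler value lambda_2 = 0.3820 is strictly positive, so the graph is connected. The largest eigenvalue, 4, is at most the vertex count 10.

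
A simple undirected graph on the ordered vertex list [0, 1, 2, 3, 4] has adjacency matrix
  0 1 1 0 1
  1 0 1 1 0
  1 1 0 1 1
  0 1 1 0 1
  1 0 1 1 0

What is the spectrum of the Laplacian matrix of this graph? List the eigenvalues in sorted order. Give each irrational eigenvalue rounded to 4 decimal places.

[0, 3, 3, 5, 5]

With the vertex order [0, 1, 2, 3, 4], the degrees are [3, 3, 4, 3, 3], giving D = diag(3, 3, 4, 3, 3) and L = D - A. The multiplicity of 0 as a Laplacian eigenvalue equals the number of connected components. The single zero eigenvalue shows the graph is connected. The eigenvalues sum to 16, which equals trace(L) = 2|E|.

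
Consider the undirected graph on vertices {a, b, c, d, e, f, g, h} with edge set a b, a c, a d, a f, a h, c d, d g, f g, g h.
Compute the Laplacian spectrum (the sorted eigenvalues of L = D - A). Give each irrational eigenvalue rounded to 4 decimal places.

[0, 0, 0.9382, 1.4543, 2, 3.0768, 4.2430, 6.2877]

With the vertex order [a, b, c, d, e, f, g, h], the degrees are [5, 1, 2, 3, 0, 2, 3, 2], giving D = diag(5, 1, 2, 3, 0, 2, 3, 2) and L = D - A. L is symmetric positive semidefinite, so every eigenvalue is real and nonnegative. The 2 zero eigenvalues correspond to the 2 connected components. There are 2 zeros in the spectrum, matching the 2 components.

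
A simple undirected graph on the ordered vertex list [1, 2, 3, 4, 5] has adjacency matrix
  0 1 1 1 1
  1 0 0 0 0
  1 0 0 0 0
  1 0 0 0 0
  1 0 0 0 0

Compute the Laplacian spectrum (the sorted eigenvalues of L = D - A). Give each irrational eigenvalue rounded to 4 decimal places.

[0, 1, 1, 1, 5]

Reading degrees in the order [1, 2, 3, 4, 5] gives [4, 1, 1, 1, 1]; set D = diag(4, 1, 1, 1, 1) and form L = D - A. The multiplicity of 0 as a Laplacian eigenvalue equals the number of connected components. The single zero eigenvalue shows the graph is connected.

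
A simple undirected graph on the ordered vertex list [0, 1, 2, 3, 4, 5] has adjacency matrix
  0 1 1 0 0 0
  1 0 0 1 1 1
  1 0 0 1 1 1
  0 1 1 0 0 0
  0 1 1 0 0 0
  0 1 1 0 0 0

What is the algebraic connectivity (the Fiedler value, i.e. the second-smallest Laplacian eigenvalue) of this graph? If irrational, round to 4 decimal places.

2

Reading degrees in the order [0, 1, 2, 3, 4, 5] gives [2, 4, 4, 2, 2, 2]; set D = diag(2, 4, 4, 2, 2, 2) and form L = D - A. Computing the eigenvalues of L and sorting gives [0, 2, 2, 2, 4, 6]. The Fiedler value lambda_2 = 2 is strictly positive, so the graph is connected. The eigenvalues sum to 16, which equals trace(L) = 2|E|.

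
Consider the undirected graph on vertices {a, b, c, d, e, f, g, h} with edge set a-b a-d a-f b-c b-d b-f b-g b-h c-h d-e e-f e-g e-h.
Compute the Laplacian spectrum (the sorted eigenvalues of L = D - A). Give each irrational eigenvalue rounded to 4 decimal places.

With the vertex order [a, b, c, d, e, f, g, h], the degrees are [3, 6, 2, 3, 4, 3, 2, 3], giving D = diag(3, 6, 2, 3, 4, 3, 2, 3) and L = D - A. The multiplicity of 0 as a Laplacian eigenvalue equals the number of connected components. The single zero eigenvalue shows the graph is connected. By the matrix-tree theorem the graph has (1/8) * product of the nonzero eigenvalues = 471 spanning trees.

[0, 1.4217, 1.8234, 3, 3.1073, 4, 5.3194, 7.3282]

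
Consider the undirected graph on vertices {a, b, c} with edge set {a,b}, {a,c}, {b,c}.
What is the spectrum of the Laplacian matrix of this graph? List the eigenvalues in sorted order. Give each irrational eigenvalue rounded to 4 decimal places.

[0, 3, 3]

Each diagonal entry of L is the vertex degree and each off-diagonal entry is -1 where an edge is present, 0 otherwise; in the order [a, b, c] the diagonal is [2, 2, 2]. Diagonalising L (or applying a numerical eigensolver to the 3x3 matrix) gives the spectrum above. By the matrix-tree theorem the graph has (1/3) * product of the nonzero eigenvalues = 3 spanning trees. The largest eigenvalue, 3, is at most the vertex count 3.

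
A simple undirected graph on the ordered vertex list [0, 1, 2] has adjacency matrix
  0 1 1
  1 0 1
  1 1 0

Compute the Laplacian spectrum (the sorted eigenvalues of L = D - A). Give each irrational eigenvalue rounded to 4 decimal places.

[0, 3, 3]

Each diagonal entry of L is the vertex degree and each off-diagonal entry is -1 where an edge is present, 0 otherwise; in the order [0, 1, 2] the diagonal is [2, 2, 2]. The multiplicity of 0 as a Laplacian eigenvalue equals the number of connected components. The single zero eigenvalue shows the graph is connected. The largest eigenvalue, 3, is at most the vertex count 3.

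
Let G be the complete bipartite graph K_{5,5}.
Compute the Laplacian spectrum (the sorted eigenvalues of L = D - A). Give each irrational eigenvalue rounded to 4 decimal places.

[0, 5, 5, 5, 5, 5, 5, 5, 5, 10]

The graph has 10 vertices and degree multiset [5, 5, 5, 5, 5, 5, 5, 5, 5, 5]; D is the diagonal matrix of degrees and L = D - A. Diagonalising L (or applying a numerical eigensolver to the 10x10 matrix) gives the spectrum above.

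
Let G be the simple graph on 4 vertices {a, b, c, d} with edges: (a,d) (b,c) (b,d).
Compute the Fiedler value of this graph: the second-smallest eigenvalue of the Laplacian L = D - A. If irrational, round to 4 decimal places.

0.5858

Reading degrees in the order [a, b, c, d] gives [1, 2, 1, 2]; set D = diag(1, 2, 1, 2) and form L = D - A. Computing the eigenvalues of L and sorting gives [0, 0.5858, 2, 3.4142]. The Fiedler value lambda_2 = 0.5858 is strictly positive, so the graph is connected.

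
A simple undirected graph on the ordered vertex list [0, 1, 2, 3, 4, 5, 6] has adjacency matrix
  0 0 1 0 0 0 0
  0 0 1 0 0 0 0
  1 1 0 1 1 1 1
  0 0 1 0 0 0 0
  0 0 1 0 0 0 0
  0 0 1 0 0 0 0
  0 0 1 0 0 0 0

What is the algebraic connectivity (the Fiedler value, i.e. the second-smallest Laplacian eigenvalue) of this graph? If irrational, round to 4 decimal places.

Reading degrees in the order [0, 1, 2, 3, 4, 5, 6] gives [1, 1, 6, 1, 1, 1, 1]; set D = diag(1, 1, 6, 1, 1, 1, 1) and form L = D - A. The smallest Laplacian eigenvalue is always 0. The next one, lambda_2 = 1, measures how hard the graph is to disconnect: larger values mean better connectivity. The eigenvalues sum to 12, which equals trace(L) = 2|E|.

1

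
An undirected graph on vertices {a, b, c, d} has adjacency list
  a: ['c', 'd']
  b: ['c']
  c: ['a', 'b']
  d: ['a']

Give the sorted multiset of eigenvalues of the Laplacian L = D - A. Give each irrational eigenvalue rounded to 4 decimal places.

[0, 0.5858, 2, 3.4142]

Each diagonal entry of L is the vertex degree and each off-diagonal entry is -1 where an edge is present, 0 otherwise; in the order [a, b, c, d] the diagonal is [2, 1, 2, 1]. The multiplicity of 0 as a Laplacian eigenvalue equals the number of connected components. The single zero eigenvalue shows the graph is connected. By the matrix-tree theorem the graph has (1/4) * product of the nonzero eigenvalues = 1 spanning tree.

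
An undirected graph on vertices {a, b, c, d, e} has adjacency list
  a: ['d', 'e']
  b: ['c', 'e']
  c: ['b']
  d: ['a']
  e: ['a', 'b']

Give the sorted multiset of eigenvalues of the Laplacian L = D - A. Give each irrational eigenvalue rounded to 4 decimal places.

[0, 0.3820, 1.3820, 2.6180, 3.6180]

Reading degrees in the order [a, b, c, d, e] gives [2, 2, 1, 1, 2]; set D = diag(2, 2, 1, 1, 2) and form L = D - A. Diagonalising L (or applying a numerical eigensolver to the 5x5 matrix) gives the spectrum above. The single zero eigenvalue shows the graph is connected. The eigenvalues sum to 8, which equals trace(L) = 2|E|.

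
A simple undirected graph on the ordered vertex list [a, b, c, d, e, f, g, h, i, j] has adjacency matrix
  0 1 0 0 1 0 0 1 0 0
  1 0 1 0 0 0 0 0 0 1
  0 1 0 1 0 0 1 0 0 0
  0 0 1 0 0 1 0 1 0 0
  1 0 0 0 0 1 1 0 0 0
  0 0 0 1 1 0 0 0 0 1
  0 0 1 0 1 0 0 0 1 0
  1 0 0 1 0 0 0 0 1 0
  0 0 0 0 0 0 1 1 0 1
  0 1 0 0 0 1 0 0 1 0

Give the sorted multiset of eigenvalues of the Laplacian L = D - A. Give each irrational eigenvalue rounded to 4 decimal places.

[0, 2, 2, 2, 2, 2, 5, 5, 5, 5]

With the vertex order [a, b, c, d, e, f, g, h, i, j], the degrees are [3, 3, 3, 3, 3, 3, 3, 3, 3, 3], giving D = diag(3, 3, 3, 3, 3, 3, 3, 3, 3, 3) and L = D - A. The multiplicity of 0 as a Laplacian eigenvalue equals the number of connected components. The single zero eigenvalue shows the graph is connected. There is one zero in the spectrum, matching the 1 component.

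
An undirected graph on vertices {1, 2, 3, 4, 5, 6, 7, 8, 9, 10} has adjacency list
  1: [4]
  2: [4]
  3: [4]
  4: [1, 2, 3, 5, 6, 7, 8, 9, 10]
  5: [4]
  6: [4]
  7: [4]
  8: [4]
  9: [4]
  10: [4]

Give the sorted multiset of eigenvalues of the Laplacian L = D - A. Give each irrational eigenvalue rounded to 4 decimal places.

With the vertex order [1, 2, 3, 4, 5, 6, 7, 8, 9, 10], the degrees are [1, 1, 1, 9, 1, 1, 1, 1, 1, 1], giving D = diag(1, 1, 1, 9, 1, 1, 1, 1, 1, 1) and L = D - A. Diagonalising L (or applying a numerical eigensolver to the 10x10 matrix) gives the spectrum above. The single zero eigenvalue shows the graph is connected. There is one zero in the spectrum, matching the 1 component. The eigenvalues sum to 18, which equals trace(L) = 2|E|.

[0, 1, 1, 1, 1, 1, 1, 1, 1, 10]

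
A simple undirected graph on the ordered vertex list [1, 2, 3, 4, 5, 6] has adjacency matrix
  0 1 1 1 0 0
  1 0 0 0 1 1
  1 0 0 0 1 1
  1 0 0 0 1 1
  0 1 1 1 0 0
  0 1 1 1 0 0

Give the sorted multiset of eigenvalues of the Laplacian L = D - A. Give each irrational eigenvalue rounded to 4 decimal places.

With the vertex order [1, 2, 3, 4, 5, 6], the degrees are [3, 3, 3, 3, 3, 3], giving D = diag(3, 3, 3, 3, 3, 3) and L = D - A. The multiplicity of 0 as a Laplacian eigenvalue equals the number of connected components. The single zero eigenvalue shows the graph is connected.

[0, 3, 3, 3, 3, 6]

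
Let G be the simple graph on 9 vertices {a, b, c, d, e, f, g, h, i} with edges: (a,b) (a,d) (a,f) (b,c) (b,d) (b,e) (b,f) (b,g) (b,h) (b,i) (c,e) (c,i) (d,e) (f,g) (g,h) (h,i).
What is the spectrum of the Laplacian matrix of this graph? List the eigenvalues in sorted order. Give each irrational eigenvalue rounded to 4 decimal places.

With the vertex order [a, b, c, d, e, f, g, h, i], the degrees are [3, 8, 3, 3, 3, 3, 3, 3, 3], giving D = diag(3, 8, 3, 3, 3, 3, 3, 3, 3) and L = D - A. The multiplicity of 0 as a Laplacian eigenvalue equals the number of connected components. By the matrix-tree theorem the graph has (1/9) * product of the nonzero eigenvalues = 2205 spanning trees.

[0, 1.5858, 1.5858, 3, 3, 4.4142, 4.4142, 5, 9]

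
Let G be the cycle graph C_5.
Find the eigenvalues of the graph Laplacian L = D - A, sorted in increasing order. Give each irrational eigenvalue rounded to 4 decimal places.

The graph has 5 vertices and degree multiset [2, 2, 2, 2, 2]; D is the diagonal matrix of degrees and L = D - A. Diagonalising L (or applying a numerical eigensolver to the 5x5 matrix) gives the spectrum above. The largest eigenvalue, 3.6180, is at most the vertex count 5. There is one zero in the spectrum, matching the 1 component.

[0, 1.3820, 1.3820, 3.6180, 3.6180]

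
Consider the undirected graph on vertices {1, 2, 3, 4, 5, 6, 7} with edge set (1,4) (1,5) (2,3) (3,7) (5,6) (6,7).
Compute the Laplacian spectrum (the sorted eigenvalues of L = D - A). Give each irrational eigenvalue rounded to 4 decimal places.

Reading degrees in the order [1, 2, 3, 4, 5, 6, 7] gives [2, 1, 2, 1, 2, 2, 2]; set D = diag(2, 1, 2, 1, 2, 2, 2) and form L = D - A. The multiplicity of 0 as a Laplacian eigenvalue equals the number of connected components. The largest eigenvalue, 3.8019, is at most the vertex count 7.

[0, 0.1981, 0.7530, 1.5550, 2.4450, 3.2470, 3.8019]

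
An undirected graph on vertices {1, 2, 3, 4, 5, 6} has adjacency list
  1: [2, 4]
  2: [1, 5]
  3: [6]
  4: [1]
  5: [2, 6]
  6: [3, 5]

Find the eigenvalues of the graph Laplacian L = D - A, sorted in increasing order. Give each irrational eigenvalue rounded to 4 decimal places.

[0, 0.2679, 1, 2, 3, 3.7321]

Reading degrees in the order [1, 2, 3, 4, 5, 6] gives [2, 2, 1, 1, 2, 2]; set D = diag(2, 2, 1, 1, 2, 2) and form L = D - A. L is symmetric positive semidefinite, so every eigenvalue is real and nonnegative. The single zero eigenvalue shows the graph is connected. The eigenvalues sum to 10, which equals trace(L) = 2|E|. The largest eigenvalue, 3.7321, is at most the vertex count 6.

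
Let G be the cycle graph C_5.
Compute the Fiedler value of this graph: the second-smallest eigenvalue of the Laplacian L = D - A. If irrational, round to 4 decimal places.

1.3820

The graph has 5 vertices and degree multiset [2, 2, 2, 2, 2]; D is the diagonal matrix of degrees and L = D - A. The sorted Laplacian eigenvalues are [0, 1.3820, 1.3820, 3.6180, 3.6180]; the algebraic connectivity is the second entry, 1.3820. There is one zero in the spectrum, matching the 1 component. By the matrix-tree theorem the graph has (1/5) * product of the nonzero eigenvalues = 5 spanning trees.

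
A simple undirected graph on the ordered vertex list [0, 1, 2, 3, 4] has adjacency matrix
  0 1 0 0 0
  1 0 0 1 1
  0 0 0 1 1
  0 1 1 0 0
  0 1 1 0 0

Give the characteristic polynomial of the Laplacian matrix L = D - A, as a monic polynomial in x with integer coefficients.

Reading degrees in the order [0, 1, 2, 3, 4] gives [1, 3, 2, 2, 2]; set D = diag(1, 3, 2, 2, 2) and form L = D - A. Computing det(xI - L) by cofactor expansion (or equivalently via sum-over-permutations) gives x^5 - 10x^4 + 34x^3 - 46x^2 + 20x. Since p(0) = det(-L) = 0, x divides p(x). The eigenvalues sum to 10, which equals trace(L) = 2|E|.

x^5 - 10x^4 + 34x^3 - 46x^2 + 20x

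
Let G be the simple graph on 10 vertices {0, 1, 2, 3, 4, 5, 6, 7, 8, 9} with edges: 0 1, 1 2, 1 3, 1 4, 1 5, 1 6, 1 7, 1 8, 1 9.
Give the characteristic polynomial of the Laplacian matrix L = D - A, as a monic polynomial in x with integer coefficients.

x^10 - 18x^9 + 108x^8 - 336x^7 + 630x^6 - 756x^5 + 588x^4 - 288x^3 + 81x^2 - 10x

Reading degrees in the order [0, 1, 2, 3, 4, 5, 6, 7, 8, 9] gives [1, 9, 1, 1, 1, 1, 1, 1, 1, 1]; set D = diag(1, 9, 1, 1, 1, 1, 1, 1, 1, 1) and form L = D - A. L has integer entries, so p(x) = det(xI - L) has integer coefficients. Expanding the determinant yields x^10 - 18x^9 + 108x^8 - 336x^7 + 630x^6 - 756x^5 + 588x^4 - 288x^3 + 81x^2 - 10x. Since p(0) = det(-L) = 0, x divides p(x). The largest eigenvalue, 10, is at most the vertex count 10.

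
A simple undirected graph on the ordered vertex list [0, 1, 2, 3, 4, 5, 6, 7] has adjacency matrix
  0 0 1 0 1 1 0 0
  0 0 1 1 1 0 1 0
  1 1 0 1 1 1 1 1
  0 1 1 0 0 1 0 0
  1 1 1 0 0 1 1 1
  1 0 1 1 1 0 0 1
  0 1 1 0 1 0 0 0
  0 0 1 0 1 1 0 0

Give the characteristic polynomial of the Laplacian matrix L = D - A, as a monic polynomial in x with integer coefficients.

x^8 - 34x^7 + 480x^6 - 3640x^5 + 15988x^4 - 40644x^3 + 55397x^2 - 31272x

With the vertex order [0, 1, 2, 3, 4, 5, 6, 7], the degrees are [3, 4, 7, 3, 6, 5, 3, 3], giving D = diag(3, 4, 7, 3, 6, 5, 3, 3) and L = D - A. Computing det(xI - L) by cofactor expansion (or equivalently via sum-over-permutations) gives x^8 - 34x^7 + 480x^6 - 3640x^5 + 15988x^4 - 40644x^3 + 55397x^2 - 31272x. The constant term is 0 because L is singular (the all-ones vector lies in its kernel).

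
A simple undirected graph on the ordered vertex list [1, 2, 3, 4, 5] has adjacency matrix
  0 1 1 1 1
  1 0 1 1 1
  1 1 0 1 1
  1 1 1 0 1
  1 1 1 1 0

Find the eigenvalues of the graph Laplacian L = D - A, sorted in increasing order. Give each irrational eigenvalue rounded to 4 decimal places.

Reading degrees in the order [1, 2, 3, 4, 5] gives [4, 4, 4, 4, 4]; set D = diag(4, 4, 4, 4, 4) and form L = D - A. The multiplicity of 0 as a Laplacian eigenvalue equals the number of connected components. There is one zero in the spectrum, matching the 1 component.

[0, 5, 5, 5, 5]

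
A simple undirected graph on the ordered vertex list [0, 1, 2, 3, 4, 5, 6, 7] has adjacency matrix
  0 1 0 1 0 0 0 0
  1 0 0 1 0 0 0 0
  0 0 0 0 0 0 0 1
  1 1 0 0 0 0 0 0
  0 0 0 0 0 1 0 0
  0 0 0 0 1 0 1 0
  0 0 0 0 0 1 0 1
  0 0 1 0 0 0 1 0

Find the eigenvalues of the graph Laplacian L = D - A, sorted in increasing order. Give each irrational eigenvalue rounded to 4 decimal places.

Each diagonal entry of L is the vertex degree and each off-diagonal entry is -1 where an edge is present, 0 otherwise; in the order [0, 1, 2, 3, 4, 5, 6, 7] the diagonal is [2, 2, 1, 2, 1, 2, 2, 2]. Diagonalising L (or applying a numerical eigensolver to the 8x8 matrix) gives the spectrum above. The 2 zero eigenvalues correspond to the 2 connected components. The eigenvalues sum to 14, which equals trace(L) = 2|E|.

[0, 0, 0.3820, 1.3820, 2.6180, 3, 3, 3.6180]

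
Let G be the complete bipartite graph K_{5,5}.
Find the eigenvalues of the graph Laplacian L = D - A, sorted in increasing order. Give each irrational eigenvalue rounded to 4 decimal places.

The graph has 10 vertices and degree multiset [5, 5, 5, 5, 5, 5, 5, 5, 5, 5]; D is the diagonal matrix of degrees and L = D - A. Diagonalising L (or applying a numerical eigensolver to the 10x10 matrix) gives the spectrum above.

[0, 5, 5, 5, 5, 5, 5, 5, 5, 10]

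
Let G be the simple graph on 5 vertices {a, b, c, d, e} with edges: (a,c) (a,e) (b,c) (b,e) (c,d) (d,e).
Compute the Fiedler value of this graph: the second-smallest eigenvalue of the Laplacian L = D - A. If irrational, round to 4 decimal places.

With the vertex order [a, b, c, d, e], the degrees are [2, 2, 3, 2, 3], giving D = diag(2, 2, 3, 2, 3) and L = D - A. Computing the eigenvalues of L and sorting gives [0, 2, 2, 3, 5]. The Fiedler value lambda_2 = 2 is strictly positive, so the graph is connected. There is one zero in the spectrum, matching the 1 component.

2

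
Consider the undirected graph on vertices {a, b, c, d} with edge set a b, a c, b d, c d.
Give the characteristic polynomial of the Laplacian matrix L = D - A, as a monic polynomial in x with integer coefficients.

With the vertex order [a, b, c, d], the degrees are [2, 2, 2, 2], giving D = diag(2, 2, 2, 2) and L = D - A. The eigenvalues of L are [0, 2, 2, 4]; the characteristic polynomial is the product of (x - lambda_i), which multiplies out to x^4 - 8x^3 + 20x^2 - 16x. Since p(0) = det(-L) = 0, x divides p(x). There is one zero in the spectrum, matching the 1 component.

x^4 - 8x^3 + 20x^2 - 16x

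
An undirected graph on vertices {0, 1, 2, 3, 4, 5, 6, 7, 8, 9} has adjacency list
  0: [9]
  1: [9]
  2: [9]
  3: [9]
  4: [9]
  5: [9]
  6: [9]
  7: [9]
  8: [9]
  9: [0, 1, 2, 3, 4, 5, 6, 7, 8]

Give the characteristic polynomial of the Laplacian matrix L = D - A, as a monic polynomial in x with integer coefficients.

Each diagonal entry of L is the vertex degree and each off-diagonal entry is -1 where an edge is present, 0 otherwise; in the order [0, 1, 2, 3, 4, 5, 6, 7, 8, 9] the diagonal is [1, 1, 1, 1, 1, 1, 1, 1, 1, 9]. The eigenvalues of L are [0, 1, 1, 1, 1, 1, 1, 1, 1, 10]; the characteristic polynomial is the product of (x - lambda_i), which multiplies out to x^10 - 18x^9 + 108x^8 - 336x^7 + 630x^6 - 756x^5 + 588x^4 - 288x^3 + 81x^2 - 10x. The constant term is 0 because L is singular (the all-ones vector lies in its kernel). By the matrix-tree theorem the graph has (1/10) * product of the nonzero eigenvalues = 1 spanning tree. There is one zero in the spectrum, matching the 1 component.

x^10 - 18x^9 + 108x^8 - 336x^7 + 630x^6 - 756x^5 + 588x^4 - 288x^3 + 81x^2 - 10x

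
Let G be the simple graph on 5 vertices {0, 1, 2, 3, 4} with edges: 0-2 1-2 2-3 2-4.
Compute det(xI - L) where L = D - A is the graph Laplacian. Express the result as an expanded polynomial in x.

Each diagonal entry of L is the vertex degree and each off-diagonal entry is -1 where an edge is present, 0 otherwise; in the order [0, 1, 2, 3, 4] the diagonal is [1, 1, 4, 1, 1]. Computing det(xI - L) by cofactor expansion (or equivalently via sum-over-permutations) gives x^5 - 8x^4 + 18x^3 - 16x^2 + 5x. The coefficient of x^4 equals -trace(L) = -8, matching the sum of degrees.

x^5 - 8x^4 + 18x^3 - 16x^2 + 5x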